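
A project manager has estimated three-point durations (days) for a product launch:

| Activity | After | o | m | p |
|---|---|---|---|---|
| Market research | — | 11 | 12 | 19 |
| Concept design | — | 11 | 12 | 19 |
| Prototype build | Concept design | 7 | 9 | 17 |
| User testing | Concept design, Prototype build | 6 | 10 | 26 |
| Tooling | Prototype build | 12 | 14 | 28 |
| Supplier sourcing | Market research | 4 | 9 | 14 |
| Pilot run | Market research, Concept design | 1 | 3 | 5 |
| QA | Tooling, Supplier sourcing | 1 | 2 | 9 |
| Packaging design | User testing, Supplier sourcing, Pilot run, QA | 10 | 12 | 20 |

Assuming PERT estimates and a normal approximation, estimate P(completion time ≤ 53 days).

0.310

te_Market research = (11 + 4·12 + 19)/6 = 78/6 = 13; σ²_Market research = ((19−11)/6)² = 1.778
te_Concept design = (11 + 4·12 + 19)/6 = 78/6 = 13; σ²_Concept design = ((19−11)/6)² = 1.778
te_Prototype build = (7 + 4·9 + 17)/6 = 60/6 = 10; σ²_Prototype build = ((17−7)/6)² = 2.778
te_User testing = (6 + 4·10 + 26)/6 = 72/6 = 12; σ²_User testing = ((26−6)/6)² = 11.111
te_Tooling = (12 + 4·14 + 28)/6 = 96/6 = 16; σ²_Tooling = ((28−12)/6)² = 7.111
te_Supplier sourcing = (4 + 4·9 + 14)/6 = 54/6 = 9; σ²_Supplier sourcing = ((14−4)/6)² = 2.778
te_Pilot run = (1 + 4·3 + 5)/6 = 18/6 = 3; σ²_Pilot run = ((5−1)/6)² = 0.444
te_QA = (1 + 4·2 + 9)/6 = 18/6 = 3; σ²_QA = ((9−1)/6)² = 1.778
te_Packaging design = (10 + 4·12 + 20)/6 = 78/6 = 13; σ²_Packaging design = ((20−10)/6)² = 2.778

Forward pass:
ES_Market research = 0; EF_Market research = 13
ES_Concept design = 0; EF_Concept design = 13
ES_Prototype build = 13; EF_Prototype build = 13+10 = 23
ES_User testing = max(EF_Concept design=13, EF_Prototype build=23) = 23; EF_User testing = 23+12 = 35
ES_Tooling = 23; EF_Tooling = 23+16 = 39
ES_Supplier sourcing = 13; EF_Supplier sourcing = 13+9 = 22
ES_Pilot run = max(EF_Market research=13, EF_Concept design=13) = 13; EF_Pilot run = 13+3 = 16
ES_QA = max(EF_Tooling=39, EF_Supplier sourcing=22) = 39; EF_QA = 39+3 = 42
ES_Packaging design = max(EF_User testing=35, EF_Supplier sourcing=22, EF_Pilot run=16, EF_QA=42) = 42; EF_Packaging design = 42+13 = 55
Expected project duration μ = 55 days. Critical path: Concept design → Prototype build → Tooling → QA → Packaging design.

Variance along critical path = 1.778 + 2.778 + 7.111 + 1.778 + 2.778 = 16.222; σ = √16.222 = 4.028 days.
Z = (53 − 55) / 4.028 = -0.497
P(T ≤ 53) = Φ(-0.497) ≈ 0.310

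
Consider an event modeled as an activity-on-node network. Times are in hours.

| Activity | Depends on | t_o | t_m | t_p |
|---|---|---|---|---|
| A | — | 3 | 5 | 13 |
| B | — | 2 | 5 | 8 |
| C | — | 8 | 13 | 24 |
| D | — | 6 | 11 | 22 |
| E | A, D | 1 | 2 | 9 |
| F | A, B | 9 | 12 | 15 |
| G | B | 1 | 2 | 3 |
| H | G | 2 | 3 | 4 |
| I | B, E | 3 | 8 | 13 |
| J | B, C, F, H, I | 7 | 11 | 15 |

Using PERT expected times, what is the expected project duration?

te_A = (3 + 4·5 + 13)/6 = 36/6 = 6
te_B = (2 + 4·5 + 8)/6 = 30/6 = 5
te_C = (8 + 4·13 + 24)/6 = 84/6 = 14
te_D = (6 + 4·11 + 22)/6 = 72/6 = 12
te_E = (1 + 4·2 + 9)/6 = 18/6 = 3
te_F = (9 + 4·12 + 15)/6 = 72/6 = 12
te_G = (1 + 4·2 + 3)/6 = 12/6 = 2
te_H = (2 + 4·3 + 4)/6 = 18/6 = 3
te_I = (3 + 4·8 + 13)/6 = 48/6 = 8
te_J = (7 + 4·11 + 15)/6 = 66/6 = 11

Forward pass:
ES_A = 0; EF_A = 6
ES_B = 0; EF_B = 5
ES_C = 0; EF_C = 14
ES_D = 0; EF_D = 12
ES_E = max(EF_A=6, EF_D=12) = 12; EF_E = 12+3 = 15
ES_F = max(EF_A=6, EF_B=5) = 6; EF_F = 6+12 = 18
ES_G = 5; EF_G = 5+2 = 7
ES_H = 7; EF_H = 7+3 = 10
ES_I = max(EF_B=5, EF_E=15) = 15; EF_I = 15+8 = 23
ES_J = max(EF_B=5, EF_C=14, EF_F=18, EF_H=10, EF_I=23) = 23; EF_J = 23+11 = 34
Expected project duration μ = 34 hours. Critical path: D → E → I → J.

34 hours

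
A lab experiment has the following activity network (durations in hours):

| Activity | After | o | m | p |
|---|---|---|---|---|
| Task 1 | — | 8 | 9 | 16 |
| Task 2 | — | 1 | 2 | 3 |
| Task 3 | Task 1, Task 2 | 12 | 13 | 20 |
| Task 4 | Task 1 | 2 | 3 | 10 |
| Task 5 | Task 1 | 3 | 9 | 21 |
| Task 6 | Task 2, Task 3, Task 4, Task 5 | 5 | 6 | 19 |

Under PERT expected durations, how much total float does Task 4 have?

te_Task 1 = (8 + 4·9 + 16)/6 = 60/6 = 10
te_Task 2 = (1 + 4·2 + 3)/6 = 12/6 = 2
te_Task 3 = (12 + 4·13 + 20)/6 = 84/6 = 14
te_Task 4 = (2 + 4·3 + 10)/6 = 24/6 = 4
te_Task 5 = (3 + 4·9 + 21)/6 = 60/6 = 10
te_Task 6 = (5 + 4·6 + 19)/6 = 48/6 = 8

Forward pass:
ES_Task 1 = 0; EF_Task 1 = 10
ES_Task 2 = 0; EF_Task 2 = 2
ES_Task 3 = max(EF_Task 1=10, EF_Task 2=2) = 10; EF_Task 3 = 10+14 = 24
ES_Task 4 = 10; EF_Task 4 = 10+4 = 14
ES_Task 5 = 10; EF_Task 5 = 10+10 = 20
ES_Task 6 = max(EF_Task 2=2, EF_Task 3=24, EF_Task 4=14, EF_Task 5=20) = 24; EF_Task 6 = 24+8 = 32
Expected project duration μ = 32 hours. Critical path: Task 1 → Task 3 → Task 6.

Backward pass:
LF_Task 6 = 32; LS_Task 6 = 32−8 = 24
LF_Task 5 = LS_Task 6 = 24; LS_Task 5 = 24−10 = 14
LF_Task 4 = LS_Task 6 = 24; LS_Task 4 = 24−4 = 20
LF_Task 3 = LS_Task 6 = 24; LS_Task 3 = 24−14 = 10
LF_Task 2 = min(LS_Task 3=10, LS_Task 6=24) = 10; LS_Task 2 = 10−2 = 8
LF_Task 1 = min(LS_Task 3=10, LS_Task 4=20, LS_Task 5=14) = 10; LS_Task 1 = 10−10 = 0
Slack_Task 4 = LS_Task 4 − ES_Task 4 = 20 − 10 = 10

10 hours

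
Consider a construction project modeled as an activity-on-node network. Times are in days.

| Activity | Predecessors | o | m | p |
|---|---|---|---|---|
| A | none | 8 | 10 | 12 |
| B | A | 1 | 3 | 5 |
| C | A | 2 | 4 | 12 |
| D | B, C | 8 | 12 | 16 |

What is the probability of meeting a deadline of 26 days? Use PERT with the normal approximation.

te_A = (8 + 4·10 + 12)/6 = 60/6 = 10; σ²_A = ((12−8)/6)² = 0.444
te_B = (1 + 4·3 + 5)/6 = 18/6 = 3; σ²_B = ((5−1)/6)² = 0.444
te_C = (2 + 4·4 + 12)/6 = 30/6 = 5; σ²_C = ((12−2)/6)² = 2.778
te_D = (8 + 4·12 + 16)/6 = 72/6 = 12; σ²_D = ((16−8)/6)² = 1.778

Forward pass:
ES_A = 0; EF_A = 10
ES_B = 10; EF_B = 10+3 = 13
ES_C = 10; EF_C = 10+5 = 15
ES_D = max(EF_B=13, EF_C=15) = 15; EF_D = 15+12 = 27
Expected project duration μ = 27 days. Critical path: A → C → D.

Variance along critical path = 0.444 + 2.778 + 1.778 = 5.000; σ = √5.000 = 2.236 days.
Z = (26 − 27) / 2.236 = -0.447
P(T ≤ 26) = Φ(-0.447) ≈ 0.327

0.327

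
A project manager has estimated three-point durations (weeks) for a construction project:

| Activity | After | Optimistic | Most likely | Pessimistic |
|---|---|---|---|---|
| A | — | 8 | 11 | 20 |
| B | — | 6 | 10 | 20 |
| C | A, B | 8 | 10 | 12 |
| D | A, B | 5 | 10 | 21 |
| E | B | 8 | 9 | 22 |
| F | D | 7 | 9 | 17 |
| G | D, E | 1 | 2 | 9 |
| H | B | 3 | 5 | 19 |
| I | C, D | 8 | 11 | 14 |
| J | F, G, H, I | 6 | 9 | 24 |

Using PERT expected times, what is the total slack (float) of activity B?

te_A = (8 + 4·11 + 20)/6 = 72/6 = 12
te_B = (6 + 4·10 + 20)/6 = 66/6 = 11
te_C = (8 + 4·10 + 12)/6 = 60/6 = 10
te_D = (5 + 4·10 + 21)/6 = 66/6 = 11
te_E = (8 + 4·9 + 22)/6 = 66/6 = 11
te_F = (7 + 4·9 + 17)/6 = 60/6 = 10
te_G = (1 + 4·2 + 9)/6 = 18/6 = 3
te_H = (3 + 4·5 + 19)/6 = 42/6 = 7
te_I = (8 + 4·11 + 14)/6 = 66/6 = 11
te_J = (6 + 4·9 + 24)/6 = 66/6 = 11

Forward pass:
ES_A = 0; EF_A = 12
ES_B = 0; EF_B = 11
ES_C = max(EF_A=12, EF_B=11) = 12; EF_C = 12+10 = 22
ES_D = max(EF_A=12, EF_B=11) = 12; EF_D = 12+11 = 23
ES_E = 11; EF_E = 11+11 = 22
ES_F = 23; EF_F = 23+10 = 33
ES_G = max(EF_D=23, EF_E=22) = 23; EF_G = 23+3 = 26
ES_H = 11; EF_H = 11+7 = 18
ES_I = max(EF_C=22, EF_D=23) = 23; EF_I = 23+11 = 34
ES_J = max(EF_F=33, EF_G=26, EF_H=18, EF_I=34) = 34; EF_J = 34+11 = 45
Expected project duration μ = 45 weeks. Critical path: A → D → I → J.

Backward pass:
LF_J = 45; LS_J = 45−11 = 34
LF_I = LS_J = 34; LS_I = 34−11 = 23
LF_H = LS_J = 34; LS_H = 34−7 = 27
LF_G = LS_J = 34; LS_G = 34−3 = 31
LF_F = LS_J = 34; LS_F = 34−10 = 24
LF_E = LS_G = 31; LS_E = 31−11 = 20
LF_D = min(LS_F=24, LS_G=31, LS_I=23) = 23; LS_D = 23−11 = 12
LF_C = LS_I = 23; LS_C = 23−10 = 13
LF_B = min(LS_C=13, LS_D=12, LS_E=20, LS_H=27) = 12; LS_B = 12−11 = 1
LF_A = min(LS_C=13, LS_D=12) = 12; LS_A = 12−12 = 0
Slack_B = LS_B − ES_B = 1 − 0 = 1

1 weeks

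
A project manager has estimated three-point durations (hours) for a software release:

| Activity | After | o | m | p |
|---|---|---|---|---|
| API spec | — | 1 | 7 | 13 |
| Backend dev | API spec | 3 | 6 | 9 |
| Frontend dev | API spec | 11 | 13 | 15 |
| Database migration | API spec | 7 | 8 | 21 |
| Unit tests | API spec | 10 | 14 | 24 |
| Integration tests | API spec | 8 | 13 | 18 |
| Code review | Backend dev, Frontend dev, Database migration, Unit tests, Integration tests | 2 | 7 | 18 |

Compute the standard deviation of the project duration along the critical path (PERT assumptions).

te_API spec = (1 + 4·7 + 13)/6 = 42/6 = 7; σ²_API spec = ((13−1)/6)² = 4.000
te_Backend dev = (3 + 4·6 + 9)/6 = 36/6 = 6; σ²_Backend dev = ((9−3)/6)² = 1.000
te_Frontend dev = (11 + 4·13 + 15)/6 = 78/6 = 13; σ²_Frontend dev = ((15−11)/6)² = 0.444
te_Database migration = (7 + 4·8 + 21)/6 = 60/6 = 10; σ²_Database migration = ((21−7)/6)² = 5.444
te_Unit tests = (10 + 4·14 + 24)/6 = 90/6 = 15; σ²_Unit tests = ((24−10)/6)² = 5.444
te_Integration tests = (8 + 4·13 + 18)/6 = 78/6 = 13; σ²_Integration tests = ((18−8)/6)² = 2.778
te_Code review = (2 + 4·7 + 18)/6 = 48/6 = 8; σ²_Code review = ((18−2)/6)² = 7.111

Forward pass:
ES_API spec = 0; EF_API spec = 7
ES_Backend dev = 7; EF_Backend dev = 7+6 = 13
ES_Frontend dev = 7; EF_Frontend dev = 7+13 = 20
ES_Database migration = 7; EF_Database migration = 7+10 = 17
ES_Unit tests = 7; EF_Unit tests = 7+15 = 22
ES_Integration tests = 7; EF_Integration tests = 7+13 = 20
ES_Code review = max(EF_Backend dev=13, EF_Frontend dev=20, EF_Database migration=17, EF_Unit tests=22, EF_Integration tests=20) = 22; EF_Code review = 22+8 = 30
Expected project duration μ = 30 hours. Critical path: API spec → Unit tests → Code review.

Variance along critical path = 4.000 + 5.444 + 7.111 = 16.556
σ = √16.556 = 4.069 hours

4.07 hours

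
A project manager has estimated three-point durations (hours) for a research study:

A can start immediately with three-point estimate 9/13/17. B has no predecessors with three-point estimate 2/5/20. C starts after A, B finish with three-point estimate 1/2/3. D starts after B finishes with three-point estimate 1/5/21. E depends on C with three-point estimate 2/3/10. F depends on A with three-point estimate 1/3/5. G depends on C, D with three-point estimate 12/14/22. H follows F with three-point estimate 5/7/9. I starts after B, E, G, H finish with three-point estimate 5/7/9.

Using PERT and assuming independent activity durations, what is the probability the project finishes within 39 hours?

te_A = (9 + 4·13 + 17)/6 = 78/6 = 13; σ²_A = ((17−9)/6)² = 1.778
te_B = (2 + 4·5 + 20)/6 = 42/6 = 7; σ²_B = ((20−2)/6)² = 9.000
te_C = (1 + 4·2 + 3)/6 = 12/6 = 2; σ²_C = ((3−1)/6)² = 0.111
te_D = (1 + 4·5 + 21)/6 = 42/6 = 7; σ²_D = ((21−1)/6)² = 11.111
te_E = (2 + 4·3 + 10)/6 = 24/6 = 4; σ²_E = ((10−2)/6)² = 1.778
te_F = (1 + 4·3 + 5)/6 = 18/6 = 3; σ²_F = ((5−1)/6)² = 0.444
te_G = (12 + 4·14 + 22)/6 = 90/6 = 15; σ²_G = ((22−12)/6)² = 2.778
te_H = (5 + 4·7 + 9)/6 = 42/6 = 7; σ²_H = ((9−5)/6)² = 0.444
te_I = (5 + 4·7 + 9)/6 = 42/6 = 7; σ²_I = ((9−5)/6)² = 0.444

Forward pass:
ES_A = 0; EF_A = 13
ES_B = 0; EF_B = 7
ES_C = max(EF_A=13, EF_B=7) = 13; EF_C = 13+2 = 15
ES_D = 7; EF_D = 7+7 = 14
ES_E = 15; EF_E = 15+4 = 19
ES_F = 13; EF_F = 13+3 = 16
ES_G = max(EF_C=15, EF_D=14) = 15; EF_G = 15+15 = 30
ES_H = 16; EF_H = 16+7 = 23
ES_I = max(EF_B=7, EF_E=19, EF_G=30, EF_H=23) = 30; EF_I = 30+7 = 37
Expected project duration μ = 37 hours. Critical path: A → C → G → I.

Variance along critical path = 1.778 + 0.111 + 2.778 + 0.444 = 5.111; σ = √5.111 = 2.261 hours.
Z = (39 − 37) / 2.261 = 0.885
P(T ≤ 39) = Φ(0.885) ≈ 0.812

0.812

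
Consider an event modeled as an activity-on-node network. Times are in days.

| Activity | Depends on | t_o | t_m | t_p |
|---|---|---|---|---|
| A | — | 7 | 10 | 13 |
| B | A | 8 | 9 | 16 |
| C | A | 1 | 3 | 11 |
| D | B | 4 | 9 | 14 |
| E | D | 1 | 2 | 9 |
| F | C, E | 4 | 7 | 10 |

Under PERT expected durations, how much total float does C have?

te_A = (7 + 4·10 + 13)/6 = 60/6 = 10
te_B = (8 + 4·9 + 16)/6 = 60/6 = 10
te_C = (1 + 4·3 + 11)/6 = 24/6 = 4
te_D = (4 + 4·9 + 14)/6 = 54/6 = 9
te_E = (1 + 4·2 + 9)/6 = 18/6 = 3
te_F = (4 + 4·7 + 10)/6 = 42/6 = 7

Forward pass:
ES_A = 0; EF_A = 10
ES_B = 10; EF_B = 10+10 = 20
ES_C = 10; EF_C = 10+4 = 14
ES_D = 20; EF_D = 20+9 = 29
ES_E = 29; EF_E = 29+3 = 32
ES_F = max(EF_C=14, EF_E=32) = 32; EF_F = 32+7 = 39
Expected project duration μ = 39 days. Critical path: A → B → D → E → F.

Backward pass:
LF_F = 39; LS_F = 39−7 = 32
LF_E = LS_F = 32; LS_E = 32−3 = 29
LF_D = LS_E = 29; LS_D = 29−9 = 20
LF_C = LS_F = 32; LS_C = 32−4 = 28
LF_B = LS_D = 20; LS_B = 20−10 = 10
LF_A = min(LS_B=10, LS_C=28) = 10; LS_A = 10−10 = 0
Slack_C = LS_C − ES_C = 28 − 10 = 18

18 days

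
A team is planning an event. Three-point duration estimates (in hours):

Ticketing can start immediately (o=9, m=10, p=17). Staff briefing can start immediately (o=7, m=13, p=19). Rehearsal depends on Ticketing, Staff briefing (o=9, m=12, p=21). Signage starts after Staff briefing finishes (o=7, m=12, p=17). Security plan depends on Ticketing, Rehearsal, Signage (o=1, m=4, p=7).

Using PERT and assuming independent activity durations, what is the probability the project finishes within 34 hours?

0.909

te_Ticketing = (9 + 4·10 + 17)/6 = 66/6 = 11; σ²_Ticketing = ((17−9)/6)² = 1.778
te_Staff briefing = (7 + 4·13 + 19)/6 = 78/6 = 13; σ²_Staff briefing = ((19−7)/6)² = 4.000
te_Rehearsal = (9 + 4·12 + 21)/6 = 78/6 = 13; σ²_Rehearsal = ((21−9)/6)² = 4.000
te_Signage = (7 + 4·12 + 17)/6 = 72/6 = 12; σ²_Signage = ((17−7)/6)² = 2.778
te_Security plan = (1 + 4·4 + 7)/6 = 24/6 = 4; σ²_Security plan = ((7−1)/6)² = 1.000

Forward pass:
ES_Ticketing = 0; EF_Ticketing = 11
ES_Staff briefing = 0; EF_Staff briefing = 13
ES_Rehearsal = max(EF_Ticketing=11, EF_Staff briefing=13) = 13; EF_Rehearsal = 13+13 = 26
ES_Signage = 13; EF_Signage = 13+12 = 25
ES_Security plan = max(EF_Ticketing=11, EF_Rehearsal=26, EF_Signage=25) = 26; EF_Security plan = 26+4 = 30
Expected project duration μ = 30 hours. Critical path: Staff briefing → Rehearsal → Security plan.

Variance along critical path = 4.000 + 4.000 + 1.000 = 9.000; σ = √9.000 = 3.000 hours.
Z = (34 − 30) / 3.000 = 1.333
P(T ≤ 34) = Φ(1.333) ≈ 0.909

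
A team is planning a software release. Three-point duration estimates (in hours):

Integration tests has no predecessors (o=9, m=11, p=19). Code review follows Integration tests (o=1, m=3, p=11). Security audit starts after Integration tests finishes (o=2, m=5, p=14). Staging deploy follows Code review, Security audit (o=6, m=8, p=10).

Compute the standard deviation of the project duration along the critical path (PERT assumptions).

2.69 hours

te_Integration tests = (9 + 4·11 + 19)/6 = 72/6 = 12; σ²_Integration tests = ((19−9)/6)² = 2.778
te_Code review = (1 + 4·3 + 11)/6 = 24/6 = 4; σ²_Code review = ((11−1)/6)² = 2.778
te_Security audit = (2 + 4·5 + 14)/6 = 36/6 = 6; σ²_Security audit = ((14−2)/6)² = 4.000
te_Staging deploy = (6 + 4·8 + 10)/6 = 48/6 = 8; σ²_Staging deploy = ((10−6)/6)² = 0.444

Forward pass:
ES_Integration tests = 0; EF_Integration tests = 12
ES_Code review = 12; EF_Code review = 12+4 = 16
ES_Security audit = 12; EF_Security audit = 12+6 = 18
ES_Staging deploy = max(EF_Code review=16, EF_Security audit=18) = 18; EF_Staging deploy = 18+8 = 26
Expected project duration μ = 26 hours. Critical path: Integration tests → Security audit → Staging deploy.

Variance along critical path = 2.778 + 4.000 + 0.444 = 7.222
σ = √7.222 = 2.687 hours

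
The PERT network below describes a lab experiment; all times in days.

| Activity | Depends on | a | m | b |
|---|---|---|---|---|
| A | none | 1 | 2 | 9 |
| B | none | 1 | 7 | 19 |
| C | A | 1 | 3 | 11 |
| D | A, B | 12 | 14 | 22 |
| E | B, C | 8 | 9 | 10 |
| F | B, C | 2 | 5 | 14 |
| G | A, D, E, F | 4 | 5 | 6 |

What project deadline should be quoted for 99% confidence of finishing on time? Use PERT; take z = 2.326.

36.0 days

te_A = (1 + 4·2 + 9)/6 = 18/6 = 3; σ²_A = ((9−1)/6)² = 1.778
te_B = (1 + 4·7 + 19)/6 = 48/6 = 8; σ²_B = ((19−1)/6)² = 9.000
te_C = (1 + 4·3 + 11)/6 = 24/6 = 4; σ²_C = ((11−1)/6)² = 2.778
te_D = (12 + 4·14 + 22)/6 = 90/6 = 15; σ²_D = ((22−12)/6)² = 2.778
te_E = (8 + 4·9 + 10)/6 = 54/6 = 9; σ²_E = ((10−8)/6)² = 0.111
te_F = (2 + 4·5 + 14)/6 = 36/6 = 6; σ²_F = ((14−2)/6)² = 4.000
te_G = (4 + 4·5 + 6)/6 = 30/6 = 5; σ²_G = ((6−4)/6)² = 0.111

Forward pass:
ES_A = 0; EF_A = 3
ES_B = 0; EF_B = 8
ES_C = 3; EF_C = 3+4 = 7
ES_D = max(EF_A=3, EF_B=8) = 8; EF_D = 8+15 = 23
ES_E = max(EF_B=8, EF_C=7) = 8; EF_E = 8+9 = 17
ES_F = max(EF_B=8, EF_C=7) = 8; EF_F = 8+6 = 14
ES_G = max(EF_A=3, EF_D=23, EF_E=17, EF_F=14) = 23; EF_G = 23+5 = 28
Expected project duration μ = 28 days. Critical path: B → D → G.

Variance along critical path = 9.000 + 2.778 + 0.111 = 11.889; σ = 3.448 days.
D = μ + z·σ = 28 + 2.326·3.448 = 36.0 days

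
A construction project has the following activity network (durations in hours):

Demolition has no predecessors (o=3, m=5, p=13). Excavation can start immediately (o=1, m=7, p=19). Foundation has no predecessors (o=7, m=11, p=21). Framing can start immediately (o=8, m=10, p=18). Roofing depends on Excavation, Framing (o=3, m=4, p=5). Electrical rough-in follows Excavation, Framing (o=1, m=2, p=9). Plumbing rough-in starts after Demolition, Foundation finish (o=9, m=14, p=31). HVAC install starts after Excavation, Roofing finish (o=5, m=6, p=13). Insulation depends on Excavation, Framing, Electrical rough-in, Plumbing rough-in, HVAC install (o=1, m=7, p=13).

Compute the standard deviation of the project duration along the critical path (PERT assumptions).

te_Demolition = (3 + 4·5 + 13)/6 = 36/6 = 6; σ²_Demolition = ((13−3)/6)² = 2.778
te_Excavation = (1 + 4·7 + 19)/6 = 48/6 = 8; σ²_Excavation = ((19−1)/6)² = 9.000
te_Foundation = (7 + 4·11 + 21)/6 = 72/6 = 12; σ²_Foundation = ((21−7)/6)² = 5.444
te_Framing = (8 + 4·10 + 18)/6 = 66/6 = 11; σ²_Framing = ((18−8)/6)² = 2.778
te_Roofing = (3 + 4·4 + 5)/6 = 24/6 = 4; σ²_Roofing = ((5−3)/6)² = 0.111
te_Electrical rough-in = (1 + 4·2 + 9)/6 = 18/6 = 3; σ²_Electrical rough-in = ((9−1)/6)² = 1.778
te_Plumbing rough-in = (9 + 4·14 + 31)/6 = 96/6 = 16; σ²_Plumbing rough-in = ((31−9)/6)² = 13.444
te_HVAC install = (5 + 4·6 + 13)/6 = 42/6 = 7; σ²_HVAC install = ((13−5)/6)² = 1.778
te_Insulation = (1 + 4·7 + 13)/6 = 42/6 = 7; σ²_Insulation = ((13−1)/6)² = 4.000

Forward pass:
ES_Demolition = 0; EF_Demolition = 6
ES_Excavation = 0; EF_Excavation = 8
ES_Foundation = 0; EF_Foundation = 12
ES_Framing = 0; EF_Framing = 11
ES_Roofing = max(EF_Excavation=8, EF_Framing=11) = 11; EF_Roofing = 11+4 = 15
ES_Electrical rough-in = max(EF_Excavation=8, EF_Framing=11) = 11; EF_Electrical rough-in = 11+3 = 14
ES_Plumbing rough-in = max(EF_Demolition=6, EF_Foundation=12) = 12; EF_Plumbing rough-in = 12+16 = 28
ES_HVAC install = max(EF_Excavation=8, EF_Roofing=15) = 15; EF_HVAC install = 15+7 = 22
ES_Insulation = max(EF_Excavation=8, EF_Framing=11, EF_Electrical rough-in=14, EF_Plumbing rough-in=28, EF_HVAC install=22) = 28; EF_Insulation = 28+7 = 35
Expected project duration μ = 35 hours. Critical path: Foundation → Plumbing rough-in → Insulation.

Variance along critical path = 5.444 + 13.444 + 4.000 = 22.889
σ = √22.889 = 4.784 hours

4.78 hours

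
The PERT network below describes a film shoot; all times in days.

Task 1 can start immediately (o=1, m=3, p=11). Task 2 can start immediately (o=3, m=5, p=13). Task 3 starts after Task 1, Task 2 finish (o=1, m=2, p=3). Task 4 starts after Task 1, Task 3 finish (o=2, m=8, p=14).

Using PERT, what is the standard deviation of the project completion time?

2.62 days

te_Task 1 = (1 + 4·3 + 11)/6 = 24/6 = 4; σ²_Task 1 = ((11−1)/6)² = 2.778
te_Task 2 = (3 + 4·5 + 13)/6 = 36/6 = 6; σ²_Task 2 = ((13−3)/6)² = 2.778
te_Task 3 = (1 + 4·2 + 3)/6 = 12/6 = 2; σ²_Task 3 = ((3−1)/6)² = 0.111
te_Task 4 = (2 + 4·8 + 14)/6 = 48/6 = 8; σ²_Task 4 = ((14−2)/6)² = 4.000

Forward pass:
ES_Task 1 = 0; EF_Task 1 = 4
ES_Task 2 = 0; EF_Task 2 = 6
ES_Task 3 = max(EF_Task 1=4, EF_Task 2=6) = 6; EF_Task 3 = 6+2 = 8
ES_Task 4 = max(EF_Task 1=4, EF_Task 3=8) = 8; EF_Task 4 = 8+8 = 16
Expected project duration μ = 16 days. Critical path: Task 2 → Task 3 → Task 4.

Variance along critical path = 2.778 + 0.111 + 4.000 = 6.889
σ = √6.889 = 2.625 days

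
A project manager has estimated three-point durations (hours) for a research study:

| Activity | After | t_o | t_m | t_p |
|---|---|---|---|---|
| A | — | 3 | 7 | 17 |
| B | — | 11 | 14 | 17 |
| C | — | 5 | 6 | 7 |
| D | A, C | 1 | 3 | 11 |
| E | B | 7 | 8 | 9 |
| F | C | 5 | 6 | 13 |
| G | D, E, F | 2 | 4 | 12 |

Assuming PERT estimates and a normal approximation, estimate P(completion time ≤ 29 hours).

0.845

te_A = (3 + 4·7 + 17)/6 = 48/6 = 8; σ²_A = ((17−3)/6)² = 5.444
te_B = (11 + 4·14 + 17)/6 = 84/6 = 14; σ²_B = ((17−11)/6)² = 1.000
te_C = (5 + 4·6 + 7)/6 = 36/6 = 6; σ²_C = ((7−5)/6)² = 0.111
te_D = (1 + 4·3 + 11)/6 = 24/6 = 4; σ²_D = ((11−1)/6)² = 2.778
te_E = (7 + 4·8 + 9)/6 = 48/6 = 8; σ²_E = ((9−7)/6)² = 0.111
te_F = (5 + 4·6 + 13)/6 = 42/6 = 7; σ²_F = ((13−5)/6)² = 1.778
te_G = (2 + 4·4 + 12)/6 = 30/6 = 5; σ²_G = ((12−2)/6)² = 2.778

Forward pass:
ES_A = 0; EF_A = 8
ES_B = 0; EF_B = 14
ES_C = 0; EF_C = 6
ES_D = max(EF_A=8, EF_C=6) = 8; EF_D = 8+4 = 12
ES_E = 14; EF_E = 14+8 = 22
ES_F = 6; EF_F = 6+7 = 13
ES_G = max(EF_D=12, EF_E=22, EF_F=13) = 22; EF_G = 22+5 = 27
Expected project duration μ = 27 hours. Critical path: B → E → G.

Variance along critical path = 1.000 + 0.111 + 2.778 = 3.889; σ = √3.889 = 1.972 hours.
Z = (29 − 27) / 1.972 = 1.014
P(T ≤ 29) = Φ(1.014) ≈ 0.845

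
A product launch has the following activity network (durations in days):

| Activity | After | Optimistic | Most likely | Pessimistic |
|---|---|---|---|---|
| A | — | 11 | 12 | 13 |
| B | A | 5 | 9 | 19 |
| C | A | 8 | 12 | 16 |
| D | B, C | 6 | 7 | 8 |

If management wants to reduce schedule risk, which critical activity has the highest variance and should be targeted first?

C

te_A = (11 + 4·12 + 13)/6 = 72/6 = 12; σ²_A = ((13−11)/6)² = 0.111
te_B = (5 + 4·9 + 19)/6 = 60/6 = 10; σ²_B = ((19−5)/6)² = 5.444
te_C = (8 + 4·12 + 16)/6 = 72/6 = 12; σ²_C = ((16−8)/6)² = 1.778
te_D = (6 + 4·7 + 8)/6 = 42/6 = 7; σ²_D = ((8−6)/6)² = 0.111

Forward pass:
ES_A = 0; EF_A = 12
ES_B = 12; EF_B = 12+10 = 22
ES_C = 12; EF_C = 12+12 = 24
ES_D = max(EF_B=22, EF_C=24) = 24; EF_D = 24+7 = 31
Expected project duration μ = 31 days. Critical path: A → C → D.

Variances on critical path: σ²_A=0.111, σ²_C=1.778, σ²_D=0.111.
Largest is σ²_C = 1.778.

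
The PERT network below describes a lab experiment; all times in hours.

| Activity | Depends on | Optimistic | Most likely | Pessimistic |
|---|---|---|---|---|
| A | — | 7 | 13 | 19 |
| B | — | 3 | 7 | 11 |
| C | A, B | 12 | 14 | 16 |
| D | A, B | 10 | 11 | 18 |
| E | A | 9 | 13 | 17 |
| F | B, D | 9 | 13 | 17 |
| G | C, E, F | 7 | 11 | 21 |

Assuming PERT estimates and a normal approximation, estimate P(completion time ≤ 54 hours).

te_A = (7 + 4·13 + 19)/6 = 78/6 = 13; σ²_A = ((19−7)/6)² = 4.000
te_B = (3 + 4·7 + 11)/6 = 42/6 = 7; σ²_B = ((11−3)/6)² = 1.778
te_C = (12 + 4·14 + 16)/6 = 84/6 = 14; σ²_C = ((16−12)/6)² = 0.444
te_D = (10 + 4·11 + 18)/6 = 72/6 = 12; σ²_D = ((18−10)/6)² = 1.778
te_E = (9 + 4·13 + 17)/6 = 78/6 = 13; σ²_E = ((17−9)/6)² = 1.778
te_F = (9 + 4·13 + 17)/6 = 78/6 = 13; σ²_F = ((17−9)/6)² = 1.778
te_G = (7 + 4·11 + 21)/6 = 72/6 = 12; σ²_G = ((21−7)/6)² = 5.444

Forward pass:
ES_A = 0; EF_A = 13
ES_B = 0; EF_B = 7
ES_C = max(EF_A=13, EF_B=7) = 13; EF_C = 13+14 = 27
ES_D = max(EF_A=13, EF_B=7) = 13; EF_D = 13+12 = 25
ES_E = 13; EF_E = 13+13 = 26
ES_F = max(EF_B=7, EF_D=25) = 25; EF_F = 25+13 = 38
ES_G = max(EF_C=27, EF_E=26, EF_F=38) = 38; EF_G = 38+12 = 50
Expected project duration μ = 50 hours. Critical path: A → D → F → G.

Variance along critical path = 4.000 + 1.778 + 1.778 + 5.444 = 13.000; σ = √13.000 = 3.606 hours.
Z = (54 − 50) / 3.606 = 1.109
P(T ≤ 54) = Φ(1.109) ≈ 0.866

0.866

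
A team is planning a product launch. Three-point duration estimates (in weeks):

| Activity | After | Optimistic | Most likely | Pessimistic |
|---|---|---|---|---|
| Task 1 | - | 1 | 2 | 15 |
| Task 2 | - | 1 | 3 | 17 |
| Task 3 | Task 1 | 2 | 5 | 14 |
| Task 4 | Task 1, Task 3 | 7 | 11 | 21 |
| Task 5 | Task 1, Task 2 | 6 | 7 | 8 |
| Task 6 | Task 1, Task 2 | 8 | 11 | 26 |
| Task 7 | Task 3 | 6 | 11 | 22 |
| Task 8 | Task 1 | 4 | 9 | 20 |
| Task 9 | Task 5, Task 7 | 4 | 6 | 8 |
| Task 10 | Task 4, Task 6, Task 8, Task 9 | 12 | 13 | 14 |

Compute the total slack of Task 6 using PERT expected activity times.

te_Task 1 = (1 + 4·2 + 15)/6 = 24/6 = 4
te_Task 2 = (1 + 4·3 + 17)/6 = 30/6 = 5
te_Task 3 = (2 + 4·5 + 14)/6 = 36/6 = 6
te_Task 4 = (7 + 4·11 + 21)/6 = 72/6 = 12
te_Task 5 = (6 + 4·7 + 8)/6 = 42/6 = 7
te_Task 6 = (8 + 4·11 + 26)/6 = 78/6 = 13
te_Task 7 = (6 + 4·11 + 22)/6 = 72/6 = 12
te_Task 8 = (4 + 4·9 + 20)/6 = 60/6 = 10
te_Task 9 = (4 + 4·6 + 8)/6 = 36/6 = 6
te_Task 10 = (12 + 4·13 + 14)/6 = 78/6 = 13

Forward pass:
ES_Task 1 = 0; EF_Task 1 = 4
ES_Task 2 = 0; EF_Task 2 = 5
ES_Task 3 = 4; EF_Task 3 = 4+6 = 10
ES_Task 4 = max(EF_Task 1=4, EF_Task 3=10) = 10; EF_Task 4 = 10+12 = 22
ES_Task 5 = max(EF_Task 1=4, EF_Task 2=5) = 5; EF_Task 5 = 5+7 = 12
ES_Task 6 = max(EF_Task 1=4, EF_Task 2=5) = 5; EF_Task 6 = 5+13 = 18
ES_Task 7 = 10; EF_Task 7 = 10+12 = 22
ES_Task 8 = 4; EF_Task 8 = 4+10 = 14
ES_Task 9 = max(EF_Task 5=12, EF_Task 7=22) = 22; EF_Task 9 = 22+6 = 28
ES_Task 10 = max(EF_Task 4=22, EF_Task 6=18, EF_Task 8=14, EF_Task 9=28) = 28; EF_Task 10 = 28+13 = 41
Expected project duration μ = 41 weeks. Critical path: Task 1 → Task 3 → Task 7 → Task 9 → Task 10.

Backward pass:
LF_Task 10 = 41; LS_Task 10 = 41−13 = 28
LF_Task 9 = LS_Task 10 = 28; LS_Task 9 = 28−6 = 22
LF_Task 8 = LS_Task 10 = 28; LS_Task 8 = 28−10 = 18
LF_Task 7 = LS_Task 9 = 22; LS_Task 7 = 22−12 = 10
LF_Task 6 = LS_Task 10 = 28; LS_Task 6 = 28−13 = 15
LF_Task 5 = LS_Task 9 = 22; LS_Task 5 = 22−7 = 15
LF_Task 4 = LS_Task 10 = 28; LS_Task 4 = 28−12 = 16
LF_Task 3 = min(LS_Task 4=16, LS_Task 7=10) = 10; LS_Task 3 = 10−6 = 4
LF_Task 2 = min(LS_Task 5=15, LS_Task 6=15) = 15; LS_Task 2 = 15−5 = 10
LF_Task 1 = min(LS_Task 3=4, LS_Task 4=16, LS_Task 5=15, LS_Task 6=15, LS_Task 8=18) = 4; LS_Task 1 = 4−4 = 0
Slack_Task 6 = LS_Task 6 − ES_Task 6 = 15 − 5 = 10

10 weeks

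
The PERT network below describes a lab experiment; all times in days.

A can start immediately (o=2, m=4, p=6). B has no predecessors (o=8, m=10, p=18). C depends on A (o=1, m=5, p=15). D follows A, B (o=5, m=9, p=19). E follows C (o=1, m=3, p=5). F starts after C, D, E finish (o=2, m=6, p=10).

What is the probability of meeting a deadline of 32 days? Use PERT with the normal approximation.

0.943

te_A = (2 + 4·4 + 6)/6 = 24/6 = 4; σ²_A = ((6−2)/6)² = 0.444
te_B = (8 + 4·10 + 18)/6 = 66/6 = 11; σ²_B = ((18−8)/6)² = 2.778
te_C = (1 + 4·5 + 15)/6 = 36/6 = 6; σ²_C = ((15−1)/6)² = 5.444
te_D = (5 + 4·9 + 19)/6 = 60/6 = 10; σ²_D = ((19−5)/6)² = 5.444
te_E = (1 + 4·3 + 5)/6 = 18/6 = 3; σ²_E = ((5−1)/6)² = 0.444
te_F = (2 + 4·6 + 10)/6 = 36/6 = 6; σ²_F = ((10−2)/6)² = 1.778

Forward pass:
ES_A = 0; EF_A = 4
ES_B = 0; EF_B = 11
ES_C = 4; EF_C = 4+6 = 10
ES_D = max(EF_A=4, EF_B=11) = 11; EF_D = 11+10 = 21
ES_E = 10; EF_E = 10+3 = 13
ES_F = max(EF_C=10, EF_D=21, EF_E=13) = 21; EF_F = 21+6 = 27
Expected project duration μ = 27 days. Critical path: B → D → F.

Variance along critical path = 2.778 + 5.444 + 1.778 = 10.000; σ = √10.000 = 3.162 days.
Z = (32 − 27) / 3.162 = 1.581
P(T ≤ 32) = Φ(1.581) ≈ 0.943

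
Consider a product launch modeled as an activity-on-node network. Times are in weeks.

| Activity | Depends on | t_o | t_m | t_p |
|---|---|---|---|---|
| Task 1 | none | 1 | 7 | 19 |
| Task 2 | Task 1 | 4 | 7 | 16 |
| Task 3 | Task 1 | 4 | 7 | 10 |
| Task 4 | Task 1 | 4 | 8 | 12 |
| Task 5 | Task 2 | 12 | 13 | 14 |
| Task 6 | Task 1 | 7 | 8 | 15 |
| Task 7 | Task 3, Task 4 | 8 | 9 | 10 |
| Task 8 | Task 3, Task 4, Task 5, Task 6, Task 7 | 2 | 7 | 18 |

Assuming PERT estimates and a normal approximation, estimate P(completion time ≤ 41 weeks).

0.813

te_Task 1 = (1 + 4·7 + 19)/6 = 48/6 = 8; σ²_Task 1 = ((19−1)/6)² = 9.000
te_Task 2 = (4 + 4·7 + 16)/6 = 48/6 = 8; σ²_Task 2 = ((16−4)/6)² = 4.000
te_Task 3 = (4 + 4·7 + 10)/6 = 42/6 = 7; σ²_Task 3 = ((10−4)/6)² = 1.000
te_Task 4 = (4 + 4·8 + 12)/6 = 48/6 = 8; σ²_Task 4 = ((12−4)/6)² = 1.778
te_Task 5 = (12 + 4·13 + 14)/6 = 78/6 = 13; σ²_Task 5 = ((14−12)/6)² = 0.111
te_Task 6 = (7 + 4·8 + 15)/6 = 54/6 = 9; σ²_Task 6 = ((15−7)/6)² = 1.778
te_Task 7 = (8 + 4·9 + 10)/6 = 54/6 = 9; σ²_Task 7 = ((10−8)/6)² = 0.111
te_Task 8 = (2 + 4·7 + 18)/6 = 48/6 = 8; σ²_Task 8 = ((18−2)/6)² = 7.111

Forward pass:
ES_Task 1 = 0; EF_Task 1 = 8
ES_Task 2 = 8; EF_Task 2 = 8+8 = 16
ES_Task 3 = 8; EF_Task 3 = 8+7 = 15
ES_Task 4 = 8; EF_Task 4 = 8+8 = 16
ES_Task 5 = 16; EF_Task 5 = 16+13 = 29
ES_Task 6 = 8; EF_Task 6 = 8+9 = 17
ES_Task 7 = max(EF_Task 3=15, EF_Task 4=16) = 16; EF_Task 7 = 16+9 = 25
ES_Task 8 = max(EF_Task 3=15, EF_Task 4=16, EF_Task 5=29, EF_Task 6=17, EF_Task 7=25) = 29; EF_Task 8 = 29+8 = 37
Expected project duration μ = 37 weeks. Critical path: Task 1 → Task 2 → Task 5 → Task 8.

Variance along critical path = 9.000 + 4.000 + 0.111 + 7.111 = 20.222; σ = √20.222 = 4.497 weeks.
Z = (41 − 37) / 4.497 = 0.889
P(T ≤ 41) = Φ(0.889) ≈ 0.813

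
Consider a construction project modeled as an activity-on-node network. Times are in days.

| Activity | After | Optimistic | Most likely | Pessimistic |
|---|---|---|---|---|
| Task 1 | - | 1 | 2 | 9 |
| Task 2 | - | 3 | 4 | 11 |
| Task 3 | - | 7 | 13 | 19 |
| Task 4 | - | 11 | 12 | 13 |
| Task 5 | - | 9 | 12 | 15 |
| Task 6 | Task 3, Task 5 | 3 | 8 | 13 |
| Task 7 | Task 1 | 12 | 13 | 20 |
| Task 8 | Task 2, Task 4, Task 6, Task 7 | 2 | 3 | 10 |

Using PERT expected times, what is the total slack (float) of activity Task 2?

16 days

te_Task 1 = (1 + 4·2 + 9)/6 = 18/6 = 3
te_Task 2 = (3 + 4·4 + 11)/6 = 30/6 = 5
te_Task 3 = (7 + 4·13 + 19)/6 = 78/6 = 13
te_Task 4 = (11 + 4·12 + 13)/6 = 72/6 = 12
te_Task 5 = (9 + 4·12 + 15)/6 = 72/6 = 12
te_Task 6 = (3 + 4·8 + 13)/6 = 48/6 = 8
te_Task 7 = (12 + 4·13 + 20)/6 = 84/6 = 14
te_Task 8 = (2 + 4·3 + 10)/6 = 24/6 = 4

Forward pass:
ES_Task 1 = 0; EF_Task 1 = 3
ES_Task 2 = 0; EF_Task 2 = 5
ES_Task 3 = 0; EF_Task 3 = 13
ES_Task 4 = 0; EF_Task 4 = 12
ES_Task 5 = 0; EF_Task 5 = 12
ES_Task 6 = max(EF_Task 3=13, EF_Task 5=12) = 13; EF_Task 6 = 13+8 = 21
ES_Task 7 = 3; EF_Task 7 = 3+14 = 17
ES_Task 8 = max(EF_Task 2=5, EF_Task 4=12, EF_Task 6=21, EF_Task 7=17) = 21; EF_Task 8 = 21+4 = 25
Expected project duration μ = 25 days. Critical path: Task 3 → Task 6 → Task 8.

Backward pass:
LF_Task 8 = 25; LS_Task 8 = 25−4 = 21
LF_Task 7 = LS_Task 8 = 21; LS_Task 7 = 21−14 = 7
LF_Task 6 = LS_Task 8 = 21; LS_Task 6 = 21−8 = 13
LF_Task 5 = LS_Task 6 = 13; LS_Task 5 = 13−12 = 1
LF_Task 4 = LS_Task 8 = 21; LS_Task 4 = 21−12 = 9
LF_Task 3 = LS_Task 6 = 13; LS_Task 3 = 13−13 = 0
LF_Task 2 = LS_Task 8 = 21; LS_Task 2 = 21−5 = 16
LF_Task 1 = LS_Task 7 = 7; LS_Task 1 = 7−3 = 4
Slack_Task 2 = LS_Task 2 − ES_Task 2 = 16 − 0 = 16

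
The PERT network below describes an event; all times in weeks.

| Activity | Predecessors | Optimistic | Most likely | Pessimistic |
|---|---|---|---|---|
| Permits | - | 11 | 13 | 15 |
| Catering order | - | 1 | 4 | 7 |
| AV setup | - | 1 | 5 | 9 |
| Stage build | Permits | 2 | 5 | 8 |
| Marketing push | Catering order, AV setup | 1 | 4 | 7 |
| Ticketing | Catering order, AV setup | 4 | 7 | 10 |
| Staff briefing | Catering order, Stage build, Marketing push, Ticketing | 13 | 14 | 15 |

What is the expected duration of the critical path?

32 weeks

te_Permits = (11 + 4·13 + 15)/6 = 78/6 = 13
te_Catering order = (1 + 4·4 + 7)/6 = 24/6 = 4
te_AV setup = (1 + 4·5 + 9)/6 = 30/6 = 5
te_Stage build = (2 + 4·5 + 8)/6 = 30/6 = 5
te_Marketing push = (1 + 4·4 + 7)/6 = 24/6 = 4
te_Ticketing = (4 + 4·7 + 10)/6 = 42/6 = 7
te_Staff briefing = (13 + 4·14 + 15)/6 = 84/6 = 14

Forward pass:
ES_Permits = 0; EF_Permits = 13
ES_Catering order = 0; EF_Catering order = 4
ES_AV setup = 0; EF_AV setup = 5
ES_Stage build = 13; EF_Stage build = 13+5 = 18
ES_Marketing push = max(EF_Catering order=4, EF_AV setup=5) = 5; EF_Marketing push = 5+4 = 9
ES_Ticketing = max(EF_Catering order=4, EF_AV setup=5) = 5; EF_Ticketing = 5+7 = 12
ES_Staff briefing = max(EF_Catering order=4, EF_Stage build=18, EF_Marketing push=9, EF_Ticketing=12) = 18; EF_Staff briefing = 18+14 = 32
Expected project duration μ = 32 weeks. Critical path: Permits → Stage build → Staff briefing.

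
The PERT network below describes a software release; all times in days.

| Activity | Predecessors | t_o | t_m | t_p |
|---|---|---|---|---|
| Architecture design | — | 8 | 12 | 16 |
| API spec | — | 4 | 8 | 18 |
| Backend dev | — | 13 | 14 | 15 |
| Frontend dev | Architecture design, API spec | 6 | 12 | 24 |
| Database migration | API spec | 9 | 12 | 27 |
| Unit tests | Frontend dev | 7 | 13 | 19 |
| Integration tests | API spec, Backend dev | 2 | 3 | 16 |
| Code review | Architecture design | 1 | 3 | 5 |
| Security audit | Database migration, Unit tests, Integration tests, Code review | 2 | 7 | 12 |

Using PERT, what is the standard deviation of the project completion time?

te_Architecture design = (8 + 4·12 + 16)/6 = 72/6 = 12; σ²_Architecture design = ((16−8)/6)² = 1.778
te_API spec = (4 + 4·8 + 18)/6 = 54/6 = 9; σ²_API spec = ((18−4)/6)² = 5.444
te_Backend dev = (13 + 4·14 + 15)/6 = 84/6 = 14; σ²_Backend dev = ((15−13)/6)² = 0.111
te_Frontend dev = (6 + 4·12 + 24)/6 = 78/6 = 13; σ²_Frontend dev = ((24−6)/6)² = 9.000
te_Database migration = (9 + 4·12 + 27)/6 = 84/6 = 14; σ²_Database migration = ((27−9)/6)² = 9.000
te_Unit tests = (7 + 4·13 + 19)/6 = 78/6 = 13; σ²_Unit tests = ((19−7)/6)² = 4.000
te_Integration tests = (2 + 4·3 + 16)/6 = 30/6 = 5; σ²_Integration tests = ((16−2)/6)² = 5.444
te_Code review = (1 + 4·3 + 5)/6 = 18/6 = 3; σ²_Code review = ((5−1)/6)² = 0.444
te_Security audit = (2 + 4·7 + 12)/6 = 42/6 = 7; σ²_Security audit = ((12−2)/6)² = 2.778

Forward pass:
ES_Architecture design = 0; EF_Architecture design = 12
ES_API spec = 0; EF_API spec = 9
ES_Backend dev = 0; EF_Backend dev = 14
ES_Frontend dev = max(EF_Architecture design=12, EF_API spec=9) = 12; EF_Frontend dev = 12+13 = 25
ES_Database migration = 9; EF_Database migration = 9+14 = 23
ES_Unit tests = 25; EF_Unit tests = 25+13 = 38
ES_Integration tests = max(EF_API spec=9, EF_Backend dev=14) = 14; EF_Integration tests = 14+5 = 19
ES_Code review = 12; EF_Code review = 12+3 = 15
ES_Security audit = max(EF_Database migration=23, EF_Unit tests=38, EF_Integration tests=19, EF_Code review=15) = 38; EF_Security audit = 38+7 = 45
Expected project duration μ = 45 days. Critical path: Architecture design → Frontend dev → Unit tests → Security audit.

Variance along critical path = 1.778 + 9.000 + 4.000 + 2.778 = 17.556
σ = √17.556 = 4.190 days

4.19 days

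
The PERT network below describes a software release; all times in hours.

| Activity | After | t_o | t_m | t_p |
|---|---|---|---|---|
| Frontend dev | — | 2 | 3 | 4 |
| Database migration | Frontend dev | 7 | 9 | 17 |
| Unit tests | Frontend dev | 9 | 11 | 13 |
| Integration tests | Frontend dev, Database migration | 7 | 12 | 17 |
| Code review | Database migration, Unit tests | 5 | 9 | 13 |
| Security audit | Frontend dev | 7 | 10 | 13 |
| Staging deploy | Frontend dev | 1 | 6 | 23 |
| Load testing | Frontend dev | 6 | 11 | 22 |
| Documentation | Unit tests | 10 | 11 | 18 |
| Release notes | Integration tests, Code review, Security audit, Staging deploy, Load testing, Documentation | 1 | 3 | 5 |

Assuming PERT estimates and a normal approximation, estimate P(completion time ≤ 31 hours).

0.885

te_Frontend dev = (2 + 4·3 + 4)/6 = 18/6 = 3; σ²_Frontend dev = ((4−2)/6)² = 0.111
te_Database migration = (7 + 4·9 + 17)/6 = 60/6 = 10; σ²_Database migration = ((17−7)/6)² = 2.778
te_Unit tests = (9 + 4·11 + 13)/6 = 66/6 = 11; σ²_Unit tests = ((13−9)/6)² = 0.444
te_Integration tests = (7 + 4·12 + 17)/6 = 72/6 = 12; σ²_Integration tests = ((17−7)/6)² = 2.778
te_Code review = (5 + 4·9 + 13)/6 = 54/6 = 9; σ²_Code review = ((13−5)/6)² = 1.778
te_Security audit = (7 + 4·10 + 13)/6 = 60/6 = 10; σ²_Security audit = ((13−7)/6)² = 1.000
te_Staging deploy = (1 + 4·6 + 23)/6 = 48/6 = 8; σ²_Staging deploy = ((23−1)/6)² = 13.444
te_Load testing = (6 + 4·11 + 22)/6 = 72/6 = 12; σ²_Load testing = ((22−6)/6)² = 7.111
te_Documentation = (10 + 4·11 + 18)/6 = 72/6 = 12; σ²_Documentation = ((18−10)/6)² = 1.778
te_Release notes = (1 + 4·3 + 5)/6 = 18/6 = 3; σ²_Release notes = ((5−1)/6)² = 0.444

Forward pass:
ES_Frontend dev = 0; EF_Frontend dev = 3
ES_Database migration = 3; EF_Database migration = 3+10 = 13
ES_Unit tests = 3; EF_Unit tests = 3+11 = 14
ES_Integration tests = max(EF_Frontend dev=3, EF_Database migration=13) = 13; EF_Integration tests = 13+12 = 25
ES_Code review = max(EF_Database migration=13, EF_Unit tests=14) = 14; EF_Code review = 14+9 = 23
ES_Security audit = 3; EF_Security audit = 3+10 = 13
ES_Staging deploy = 3; EF_Staging deploy = 3+8 = 11
ES_Load testing = 3; EF_Load testing = 3+12 = 15
ES_Documentation = 14; EF_Documentation = 14+12 = 26
ES_Release notes = max(EF_Integration tests=25, EF_Code review=23, EF_Security audit=13, EF_Staging deploy=11, EF_Load testing=15, EF_Documentation=26) = 26; EF_Release notes = 26+3 = 29
Expected project duration μ = 29 hours. Critical path: Frontend dev → Unit tests → Documentation → Release notes.

Variance along critical path = 0.111 + 0.444 + 1.778 + 0.444 = 2.778; σ = √2.778 = 1.667 hours.
Z = (31 − 29) / 1.667 = 1.200
P(T ≤ 31) = Φ(1.200) ≈ 0.885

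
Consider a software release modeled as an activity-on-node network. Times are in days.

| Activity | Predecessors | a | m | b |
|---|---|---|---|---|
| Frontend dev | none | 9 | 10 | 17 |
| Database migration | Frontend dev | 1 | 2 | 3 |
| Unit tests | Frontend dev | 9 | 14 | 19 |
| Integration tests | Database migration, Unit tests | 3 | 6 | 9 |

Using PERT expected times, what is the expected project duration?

te_Frontend dev = (9 + 4·10 + 17)/6 = 66/6 = 11
te_Database migration = (1 + 4·2 + 3)/6 = 12/6 = 2
te_Unit tests = (9 + 4·14 + 19)/6 = 84/6 = 14
te_Integration tests = (3 + 4·6 + 9)/6 = 36/6 = 6

Forward pass:
ES_Frontend dev = 0; EF_Frontend dev = 11
ES_Database migration = 11; EF_Database migration = 11+2 = 13
ES_Unit tests = 11; EF_Unit tests = 11+14 = 25
ES_Integration tests = max(EF_Database migration=13, EF_Unit tests=25) = 25; EF_Integration tests = 25+6 = 31
Expected project duration μ = 31 days. Critical path: Frontend dev → Unit tests → Integration tests.

31 days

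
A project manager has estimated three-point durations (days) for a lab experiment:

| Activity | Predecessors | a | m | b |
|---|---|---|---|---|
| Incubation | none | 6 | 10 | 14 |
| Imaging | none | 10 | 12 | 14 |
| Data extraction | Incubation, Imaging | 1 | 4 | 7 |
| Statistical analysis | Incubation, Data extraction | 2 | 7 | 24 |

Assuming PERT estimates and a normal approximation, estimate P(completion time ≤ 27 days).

te_Incubation = (6 + 4·10 + 14)/6 = 60/6 = 10; σ²_Incubation = ((14−6)/6)² = 1.778
te_Imaging = (10 + 4·12 + 14)/6 = 72/6 = 12; σ²_Imaging = ((14−10)/6)² = 0.444
te_Data extraction = (1 + 4·4 + 7)/6 = 24/6 = 4; σ²_Data extraction = ((7−1)/6)² = 1.000
te_Statistical analysis = (2 + 4·7 + 24)/6 = 54/6 = 9; σ²_Statistical analysis = ((24−2)/6)² = 13.444

Forward pass:
ES_Incubation = 0; EF_Incubation = 10
ES_Imaging = 0; EF_Imaging = 12
ES_Data extraction = max(EF_Incubation=10, EF_Imaging=12) = 12; EF_Data extraction = 12+4 = 16
ES_Statistical analysis = max(EF_Incubation=10, EF_Data extraction=16) = 16; EF_Statistical analysis = 16+9 = 25
Expected project duration μ = 25 days. Critical path: Imaging → Data extraction → Statistical analysis.

Variance along critical path = 0.444 + 1.000 + 13.444 = 14.889; σ = √14.889 = 3.859 days.
Z = (27 − 25) / 3.859 = 0.518
P(T ≤ 27) = Φ(0.518) ≈ 0.698

0.698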